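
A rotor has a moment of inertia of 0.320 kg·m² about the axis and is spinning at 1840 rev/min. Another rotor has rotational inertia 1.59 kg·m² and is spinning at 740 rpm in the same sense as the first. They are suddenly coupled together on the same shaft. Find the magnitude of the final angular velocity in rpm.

No external torque acts about the common axis, so total angular momentum is conserved.
Taking A's sense as positive: L = (0.3200)(1840) + (1.590)(740) = 1765 kg·m²·rpm.
Combined I = 0.3200 + 1.590 = 1.910 kg·m².
ω_f = L / I = 1765 / 1.910 = 924.3 rpm.

|ω_f| ≈ 924 rpm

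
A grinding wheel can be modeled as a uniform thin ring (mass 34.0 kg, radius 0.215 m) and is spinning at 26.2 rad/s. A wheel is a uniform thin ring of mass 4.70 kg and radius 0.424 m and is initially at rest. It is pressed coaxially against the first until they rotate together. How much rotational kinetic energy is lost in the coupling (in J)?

ΔKE lost ≈ 189 J

The coupling torques are internal; angular momentum about the shared axis is conserved.
Moments of inertia: I_A = (34.0)(0.215)² = 1.572 kg·m²; I_B = (4.70)(0.424)² = 0.8449 kg·m².
Taking A's sense as positive: L = (1.572)(26.2) = 41.18 kg·m²·rad/s.
Combined I = 1.572 + 0.8449 = 2.417 kg·m².
ω_f = L / I = 41.18 / 2.417 = 17.04 rad/s.
KE_i = ½ΣIω² = 539.4 J; KE_f = ½(2.417)(17.04)² = 350.8 J.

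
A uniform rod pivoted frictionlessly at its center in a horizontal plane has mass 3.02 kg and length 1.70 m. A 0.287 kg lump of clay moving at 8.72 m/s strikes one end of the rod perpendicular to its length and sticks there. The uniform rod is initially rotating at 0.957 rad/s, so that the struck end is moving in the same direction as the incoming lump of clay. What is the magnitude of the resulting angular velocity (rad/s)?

|ω_f| ≈ 3.02 rad/s

The axle reaction passes through the pivot and exerts no torque about it; angular momentum about the pivot is conserved through the impact.
I_p = (1/12)(3.02)(1.70)² = 0.7273 kg·m². Taking the sense of the lump of clay's angular momentum as positive, L_{lump} = m v R = (0.287)(8.72)(1.70/2) = 2.127 kg·m²/s.
L_i = +I_p ω_p + m v R = +(0.7273)(0.957) + 2.127 = 2.823 kg·m²/s.
After sticking, I_f = I_p + m R² = 0.7273 + (0.287)(1.70/2)² = 0.9347 kg·m².
ω_f = L_i / I_f = 2.823 / 0.9347 = 3.021 rad/s.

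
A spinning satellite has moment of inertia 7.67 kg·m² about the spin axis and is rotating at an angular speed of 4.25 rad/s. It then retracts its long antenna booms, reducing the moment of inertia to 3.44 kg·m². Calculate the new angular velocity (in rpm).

Angular momentum about the spin axis is conserved since the torque about it is zero.
ω₂ = I₁ω₁ / I₂ = (7.670)(4.25 rad/s) / (3.440) = 9.476 rad/s = 90.49 rpm.

ω₂ ≈ 90.5 rpm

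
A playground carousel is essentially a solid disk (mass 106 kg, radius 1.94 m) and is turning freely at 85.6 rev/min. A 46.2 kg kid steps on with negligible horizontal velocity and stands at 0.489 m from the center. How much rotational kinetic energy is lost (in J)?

The added mass arrives with no angular momentum about the center, and any external torque about the center is negligible, so the system's angular momentum is conserved.
I_p = ½(106)(1.94)² = 199.5 kg·m².
Added inertia Σmr² = (46.2)(0.489)² = 11.05 kg·m²; I_f = 199.5 + 11.05 = 210.5 kg·m².
ω_f = I_p ω_i / I_f = (199.5)(85.6) / 210.5 = 81.11 rpm.
KE_i = ½(199.5)(8.964 rad/s)² = 8014 J; KE_f = ½(210.5)(8.494)² = 7594 J.

energy lost ≈ 421 J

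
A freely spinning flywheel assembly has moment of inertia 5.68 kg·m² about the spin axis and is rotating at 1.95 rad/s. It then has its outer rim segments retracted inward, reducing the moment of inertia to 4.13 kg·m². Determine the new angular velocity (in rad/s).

Angular momentum about the spin axis is conserved since the torque about it is zero.
ω₂ = I₁ω₁ / I₂ = (5.680)(1.95 rad/s) / (4.130) = 2.682 rad/s.

ω₂ ≈ 2.68 rad/s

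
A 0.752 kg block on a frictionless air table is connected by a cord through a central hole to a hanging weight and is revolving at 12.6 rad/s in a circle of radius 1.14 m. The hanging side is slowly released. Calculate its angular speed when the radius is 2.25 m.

ω₂ ≈ 3.23 rad/s

The constraining force is radial, so m r² ω about the center is conserved.
ω₂ = ω₁ (r₁/r₂)² = (12.6)(1.14/2.25)² = 3.235 rad/s.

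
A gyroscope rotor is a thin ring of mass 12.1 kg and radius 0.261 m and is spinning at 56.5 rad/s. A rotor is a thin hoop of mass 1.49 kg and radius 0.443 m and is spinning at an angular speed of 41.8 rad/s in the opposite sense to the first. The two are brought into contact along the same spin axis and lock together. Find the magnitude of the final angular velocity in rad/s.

|ω_f| ≈ 30.8 rad/s

No external torque acts about the common axis, so total angular momentum is conserved.
Moments of inertia: I_A = (12.1)(0.261)² = 0.8243 kg·m²; I_B = (1.49)(0.443)² = 0.2924 kg·m².
Taking A's sense as positive: L = (0.8243)(56.5) − (0.2924)(41.8) = 34.35 kg·m²·rad/s.
Combined I = 0.8243 + 0.2924 = 1.117 kg·m².
ω_f = L / I = 34.35 / 1.117 = 30.76 rad/s.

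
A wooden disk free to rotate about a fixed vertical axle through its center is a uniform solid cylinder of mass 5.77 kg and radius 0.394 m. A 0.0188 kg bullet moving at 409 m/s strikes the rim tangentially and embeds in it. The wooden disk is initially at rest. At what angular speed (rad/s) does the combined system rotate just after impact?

About the axle the impulsive forces during the collision are internal, so angular momentum about that axis is conserved.
I_p = ½(5.77)(0.394)² = 0.4479 kg·m². Taking the sense of the bullet's angular momentum as positive, L_{bullet} = m v R = (0.0188)(409)(0.394) = 3.030 kg·m²/s.
L_i = 0 + 3.030 = 3.030 kg·m²/s.
After sticking, I_f = I_p + m R² = 0.4479 + (0.0188)(0.394)² = 0.4508 kg·m².
ω_f = L_i / I_f = 3.030 / 0.4508 = 6.721 rad/s.

|ω_f| ≈ 6.72 rad/s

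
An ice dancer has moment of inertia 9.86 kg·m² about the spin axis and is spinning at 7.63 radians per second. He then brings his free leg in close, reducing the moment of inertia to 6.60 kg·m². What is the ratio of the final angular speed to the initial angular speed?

ω₂/ω₁ ≈ 1.49

With no external torque about the axis, L is conserved: I₁ω₁ = I₂ω₂.
ω₂/ω₁ = I₁/I₂ = 9.860 / 6.600 = 1.494.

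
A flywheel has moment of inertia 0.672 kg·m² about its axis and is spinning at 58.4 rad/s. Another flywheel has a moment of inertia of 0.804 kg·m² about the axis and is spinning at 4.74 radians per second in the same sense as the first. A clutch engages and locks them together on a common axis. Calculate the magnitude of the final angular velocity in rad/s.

|ω_f| ≈ 29.2 rad/s

No external torque acts about the common axis, so total angular momentum is conserved.
Taking A's sense as positive: L = (0.6720)(58.4) + (0.8040)(4.74) = 43.06 kg·m²·rad/s.
Combined I = 0.6720 + 0.8040 = 1.476 kg·m².
ω_f = L / I = 43.06 / 1.476 = 29.17 rad/s.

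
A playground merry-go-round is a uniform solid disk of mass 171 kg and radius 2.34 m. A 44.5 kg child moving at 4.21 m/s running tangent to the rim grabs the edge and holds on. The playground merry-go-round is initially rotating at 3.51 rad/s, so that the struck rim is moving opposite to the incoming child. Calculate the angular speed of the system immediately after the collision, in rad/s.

About the axle the impulsive forces during the collision are internal, so angular momentum about that axis is conserved.
I_p = ½(171)(2.34)² = 468.2 kg·m². Taking the sense of the child's angular momentum as positive, L_{child} = m v R = (44.5)(4.21)(2.34) = 438.4 kg·m²/s.
L_i = −I_p ω_p + m v R = −(468.2)(3.51) + 438.4 = -1205 kg·m²/s.
After sticking, I_f = I_p + m R² = 468.2 + (44.5)(2.34)² = 711.8 kg·m².
ω_f = L_i / I_f = -1205 / 711.8 = -1.693 rad/s.

|ω_f| ≈ 1.69 rad/s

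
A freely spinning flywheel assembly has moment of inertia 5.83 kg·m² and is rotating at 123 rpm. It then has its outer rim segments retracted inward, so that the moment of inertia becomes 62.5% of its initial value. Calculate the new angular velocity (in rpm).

ω₂ ≈ 197 rpm

No external torque acts about the spin axis, so angular momentum is conserved.
I₂ = 0.625 × 5.83 = 3.644 kg·m².
ω₂ = I₁ω₁ / I₂ = (5.830)(123 rpm) / (3.644) = 196.8 rpm.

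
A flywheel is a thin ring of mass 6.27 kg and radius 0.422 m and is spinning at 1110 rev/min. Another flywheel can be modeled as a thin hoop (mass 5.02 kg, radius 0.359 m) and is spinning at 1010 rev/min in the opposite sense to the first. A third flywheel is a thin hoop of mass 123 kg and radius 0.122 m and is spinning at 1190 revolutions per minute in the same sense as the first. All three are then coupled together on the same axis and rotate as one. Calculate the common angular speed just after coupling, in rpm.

The coupling torques are internal; angular momentum about the shared axis is conserved.
Moments of inertia: I_A = (6.27)(0.422)² = 1.117 kg·m²; I_B = (5.02)(0.359)² = 0.6470 kg·m²; I_C = (123)(0.122)² = 1.831 kg·m².
Taking A's sense as positive: L = (1.117)(1110) − (0.6470)(1010) + (1.831)(1190) = 2765 kg·m²·rpm.
Combined I = 1.117 + 0.6470 + 1.831 = 3.594 kg·m².
ω_f = L / I = 2765 / 3.594 = 769.1 rpm.

|ω_f| ≈ 769 rpm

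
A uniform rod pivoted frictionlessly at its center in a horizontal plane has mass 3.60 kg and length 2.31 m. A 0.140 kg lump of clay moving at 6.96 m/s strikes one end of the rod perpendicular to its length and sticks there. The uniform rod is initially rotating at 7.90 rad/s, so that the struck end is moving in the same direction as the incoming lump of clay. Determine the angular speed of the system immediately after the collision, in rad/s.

|ω_f| ≈ 7.70 rad/s

The axle reaction passes through the pivot and exerts no torque about it; angular momentum about the pivot is conserved through the impact.
I_p = (1/12)(3.60)(2.31)² = 1.601 kg·m². Taking the sense of the lump of clay's angular momentum as positive, L_{lump} = m v R = (0.140)(6.96)(2.31/2) = 1.125 kg·m²/s.
L_i = +I_p ω_p + m v R = +(1.601)(7.90) + 1.125 = 13.77 kg·m²/s.
After sticking, I_f = I_p + m R² = 1.601 + (0.140)(2.31/2)² = 1.788 kg·m².
ω_f = L_i / I_f = 13.77 / 1.788 = 7.704 rad/s.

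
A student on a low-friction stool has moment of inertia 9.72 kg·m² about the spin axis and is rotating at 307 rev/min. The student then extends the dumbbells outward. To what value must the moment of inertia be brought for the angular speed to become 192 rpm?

No external torque acts about the spin axis, so angular momentum is conserved.
I₂ = I₁ω₁ / ω₂ = (9.72)(307) / (192) = 15.54 kg·m².

I₂ ≈ 15.5 kg·m²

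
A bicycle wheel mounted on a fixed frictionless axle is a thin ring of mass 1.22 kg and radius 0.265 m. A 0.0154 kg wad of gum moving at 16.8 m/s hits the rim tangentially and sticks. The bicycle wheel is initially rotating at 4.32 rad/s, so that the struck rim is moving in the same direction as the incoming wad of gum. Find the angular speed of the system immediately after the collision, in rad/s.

|ω_f| ≈ 5.06 rad/s

The axle reaction passes through the axle and exerts no torque about it; angular momentum about the axle is conserved through the impact.
I_p = (1.22)(0.265)² = 0.08567 kg·m². Taking the sense of the wad of gum's angular momentum as positive, L_{wad} = m v R = (0.0154)(16.8)(0.265) = 0.06856 kg·m²/s.
L_i = +I_p ω_p + m v R = +(0.08567)(4.32) + 0.06856 = 0.4387 kg·m²/s.
After sticking, I_f = I_p + m R² = 0.08567 + (0.0154)(0.265)² = 0.08676 kg·m².
ω_f = L_i / I_f = 0.4387 / 0.08676 = 5.056 rad/s.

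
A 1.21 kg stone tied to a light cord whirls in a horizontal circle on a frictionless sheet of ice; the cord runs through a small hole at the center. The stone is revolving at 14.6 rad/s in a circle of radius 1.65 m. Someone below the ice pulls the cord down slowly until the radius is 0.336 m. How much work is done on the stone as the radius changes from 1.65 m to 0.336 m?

The constraining force is radial, so m r² ω about the center is conserved.
ω₂ = ω₁ (r₁/r₂)² = (14.6)(1.65/0.336)² = 352.1 rad/s.
W = ΔKE = ½m(v₂² − v₁²) = 8116 J.

W ≈ 8120 J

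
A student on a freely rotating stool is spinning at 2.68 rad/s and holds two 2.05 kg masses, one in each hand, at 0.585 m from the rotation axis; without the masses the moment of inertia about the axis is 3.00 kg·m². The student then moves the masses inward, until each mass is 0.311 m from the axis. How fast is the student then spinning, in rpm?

No external torque acts about the spin axis, so angular momentum is conserved.
I₁ = 3.00 + 2(2.05)(0.585)² = 4.403 kg·m²; I₂ = 3.00 + 2(2.05)(0.311)² = 3.397 kg·m².
ω₂ = I₁ω₁ / I₂ = (4.403)(2.68 rad/s) / (3.397) = 3.474 rad/s = 33.18 rpm.

ω₂ ≈ 33.2 rpm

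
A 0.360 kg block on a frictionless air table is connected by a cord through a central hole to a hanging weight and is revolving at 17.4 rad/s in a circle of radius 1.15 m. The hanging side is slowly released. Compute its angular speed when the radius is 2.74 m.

ω₂ ≈ 3.07 rad/s

The constraining force is radial, so m r² ω about the center is conserved.
ω₂ = ω₁ (r₁/r₂)² = (17.4)(1.15/2.74)² = 3.065 rad/s.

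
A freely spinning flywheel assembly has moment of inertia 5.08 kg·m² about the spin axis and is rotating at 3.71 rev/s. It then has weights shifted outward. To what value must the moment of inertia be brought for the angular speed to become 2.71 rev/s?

I₂ ≈ 6.95 kg·m²

No external torque acts about the spin axis, so angular momentum is conserved.
I₂ = I₁ω₁ / ω₂ = (5.08)(3.71) / (2.71) = 6.955 kg·m².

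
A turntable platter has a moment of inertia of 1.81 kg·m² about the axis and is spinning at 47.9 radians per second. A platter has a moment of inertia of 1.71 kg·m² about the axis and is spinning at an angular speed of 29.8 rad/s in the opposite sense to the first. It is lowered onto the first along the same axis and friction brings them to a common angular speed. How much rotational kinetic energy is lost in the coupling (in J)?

The coupling torques are internal; angular momentum about the shared axis is conserved.
Taking A's sense as positive: L = (1.810)(47.9) − (1.710)(29.8) = 35.74 kg·m²·rad/s.
Combined I = 1.810 + 1.710 = 3.520 kg·m².
ω_f = L / I = 35.74 / 3.520 = 10.15 rad/s.
KE_i = ½ΣIω² = 2836 J; KE_f = ½(3.520)(10.15)² = 181.5 J.

ΔKE lost ≈ 2650 J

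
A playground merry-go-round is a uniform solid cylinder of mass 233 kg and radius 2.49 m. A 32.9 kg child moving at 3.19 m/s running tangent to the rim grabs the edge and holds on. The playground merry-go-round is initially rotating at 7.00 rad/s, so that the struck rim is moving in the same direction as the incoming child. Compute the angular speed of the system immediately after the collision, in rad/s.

The axle reaction passes through the axle and exerts no torque about it; angular momentum about the axle is conserved through the impact.
I_p = ½(233)(2.49)² = 722.3 kg·m². Taking the sense of the child's angular momentum as positive, L_{child} = m v R = (32.9)(3.19)(2.49) = 261.3 kg·m²/s.
L_i = +I_p ω_p + m v R = +(722.3)(7.00) + 261.3 = 5318 kg·m²/s.
After sticking, I_f = I_p + m R² = 722.3 + (32.9)(2.49)² = 926.3 kg·m².
ω_f = L_i / I_f = 5318 / 926.3 = 5.741 rad/s.

|ω_f| ≈ 5.74 rad/s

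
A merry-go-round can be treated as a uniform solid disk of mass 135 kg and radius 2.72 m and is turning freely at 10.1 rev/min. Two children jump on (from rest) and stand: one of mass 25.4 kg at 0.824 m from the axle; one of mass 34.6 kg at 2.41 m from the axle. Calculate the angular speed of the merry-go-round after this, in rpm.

ω_f ≈ 7.03 rpm

The added mass arrives with no angular momentum about the axle, and any external torque about the axle is negligible, so the system's angular momentum is conserved.
I_p = ½(135)(2.72)² = 499.4 kg·m².
Added inertia Σmr² = (25.4)(0.824)² + (34.6)(2.41)² = 218.2 kg·m²; I_f = 499.4 + 218.2 = 717.6 kg·m².
ω_f = I_p ω_i / I_f = (499.4)(10.1) / 717.6 = 7.029 rpm.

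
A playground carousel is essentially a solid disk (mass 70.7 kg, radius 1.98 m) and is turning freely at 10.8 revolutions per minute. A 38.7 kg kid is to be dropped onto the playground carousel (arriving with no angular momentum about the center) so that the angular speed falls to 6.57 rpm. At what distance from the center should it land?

r ≈ 1.52 m

No external torque acts about the center; L_before = L_after.
I_p = ½(70.7)(1.98)² = 138.6 kg·m².
I_p ω_i = (I_p + m r²) ω_f ⇒ m r² = I_p(ω_i/ω_f − 1) = 138.6(10.8/6.57 − 1) = 89.23 kg·m².
r = √(89.23/38.7) = 1.518 m.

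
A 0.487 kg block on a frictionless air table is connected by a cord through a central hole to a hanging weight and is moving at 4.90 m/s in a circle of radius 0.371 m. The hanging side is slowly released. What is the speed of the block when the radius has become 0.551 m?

v₂ ≈ 3.30 m/s

The only horizontal force on the mass is along the cord (radial), so it exerts no torque about the hole and angular momentum m v r is conserved.
v₂ = v₁ r₁ / r₂ = (4.90)(0.371) / (0.551) = 3.299 m/s.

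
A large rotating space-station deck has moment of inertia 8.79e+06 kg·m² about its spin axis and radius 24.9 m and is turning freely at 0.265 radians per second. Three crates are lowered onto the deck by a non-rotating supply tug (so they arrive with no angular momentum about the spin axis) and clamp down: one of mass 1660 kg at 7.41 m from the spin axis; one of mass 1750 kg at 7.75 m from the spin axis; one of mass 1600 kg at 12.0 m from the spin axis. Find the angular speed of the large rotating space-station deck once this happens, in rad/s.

The added mass arrives with no angular momentum about the spin axis, and any external torque about the spin axis is negligible, so the system's angular momentum is conserved.
Added inertia Σmr² = (1660)(7.41)² + (1750)(7.75)² + (1600)(12.0)² = 4.267e+05 kg·m²; I_f = 8.790e+06 + 4.267e+05 = 9.217e+06 kg·m².
ω_f = I_p ω_i / I_f = (8.790e+06)(0.265) / 9.217e+06 = 0.2527 rad/s.

ω_f ≈ 0.253 rad/s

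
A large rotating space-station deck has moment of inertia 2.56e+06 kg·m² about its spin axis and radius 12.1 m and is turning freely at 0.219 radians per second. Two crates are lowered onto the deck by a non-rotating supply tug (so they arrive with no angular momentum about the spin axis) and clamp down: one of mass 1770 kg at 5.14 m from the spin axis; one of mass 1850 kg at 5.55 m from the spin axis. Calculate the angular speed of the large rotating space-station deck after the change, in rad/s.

ω_f ≈ 0.210 rad/s

The added mass arrives with no angular momentum about the spin axis, and any external torque about the spin axis is negligible, so the system's angular momentum is conserved.
Added inertia Σmr² = (1770)(5.14)² + (1850)(5.55)² = 1.037e+05 kg·m²; I_f = 2.560e+06 + 1.037e+05 = 2.664e+06 kg·m².
ω_f = I_p ω_i / I_f = (2.560e+06)(0.219) / 2.664e+06 = 0.2105 rad/s.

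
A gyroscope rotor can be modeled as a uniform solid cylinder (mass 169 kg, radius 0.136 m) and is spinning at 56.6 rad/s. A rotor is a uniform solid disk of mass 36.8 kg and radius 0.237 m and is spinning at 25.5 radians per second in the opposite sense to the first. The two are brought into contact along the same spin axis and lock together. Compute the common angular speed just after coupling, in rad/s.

|ω_f| ≈ 23.9 rad/s

No external torque acts about the common axis, so total angular momentum is conserved.
Moments of inertia: I_A = ½(169)(0.136)² = 1.563 kg·m²; I_B = ½(36.8)(0.237)² = 1.034 kg·m².
Taking A's sense as positive: L = (1.563)(56.6) − (1.034)(25.5) = 62.11 kg·m²·rad/s.
Combined I = 1.563 + 1.034 = 2.596 kg·m².
ω_f = L / I = 62.11 / 2.596 = 23.92 rad/s.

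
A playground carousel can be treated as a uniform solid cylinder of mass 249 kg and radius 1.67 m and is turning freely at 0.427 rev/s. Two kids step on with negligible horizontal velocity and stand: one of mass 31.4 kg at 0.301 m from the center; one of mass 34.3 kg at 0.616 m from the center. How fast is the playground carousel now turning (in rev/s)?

ω_f ≈ 0.408 rev/s

The added mass arrives with no angular momentum about the center, and any external torque about the center is negligible, so the system's angular momentum is conserved.
I_p = ½(249)(1.67)² = 347.2 kg·m².
Added inertia Σmr² = (31.4)(0.301)² + (34.3)(0.616)² = 15.86 kg·m²; I_f = 347.2 + 15.86 = 363.1 kg·m².
ω_f = I_p ω_i / I_f = (347.2)(0.427) / 363.1 = 0.4083 rev/s.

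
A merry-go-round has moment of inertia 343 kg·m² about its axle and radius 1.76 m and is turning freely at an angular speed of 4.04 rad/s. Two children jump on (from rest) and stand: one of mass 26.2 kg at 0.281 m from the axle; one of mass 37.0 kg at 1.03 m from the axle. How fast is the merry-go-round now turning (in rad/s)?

ω_f ≈ 3.61 rad/s

No external torque acts about the axle; L_before = L_after.
Added inertia Σmr² = (26.2)(0.281)² + (37.0)(1.03)² = 41.32 kg·m²; I_f = 343.0 + 41.32 = 384.3 kg·m².
ω_f = I_p ω_i / I_f = (343.0)(4.04) / 384.3 = 3.606 rad/s.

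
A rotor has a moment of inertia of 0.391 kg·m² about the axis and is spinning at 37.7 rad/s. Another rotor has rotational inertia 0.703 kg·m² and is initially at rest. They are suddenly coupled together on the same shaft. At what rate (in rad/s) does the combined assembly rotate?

No external torque acts about the common axis, so total angular momentum is conserved.
Taking A's sense as positive: L = (0.3910)(37.7) = 14.74 kg·m²·rad/s.
Combined I = 0.3910 + 0.7030 = 1.094 kg·m².
ω_f = L / I = 14.74 / 1.094 = 13.47 rad/s.

|ω_f| ≈ 13.5 rad/s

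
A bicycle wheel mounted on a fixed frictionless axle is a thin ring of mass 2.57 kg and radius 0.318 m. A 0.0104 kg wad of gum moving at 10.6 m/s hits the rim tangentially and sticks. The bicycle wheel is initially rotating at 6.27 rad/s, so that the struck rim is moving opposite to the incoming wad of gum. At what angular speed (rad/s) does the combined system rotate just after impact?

|ω_f| ≈ 6.11 rad/s

About the axle the impulsive forces during the collision are internal, so angular momentum about that axis is conserved.
I_p = (2.57)(0.318)² = 0.2599 kg·m². Taking the sense of the wad of gum's angular momentum as positive, L_{wad} = m v R = (0.0104)(10.6)(0.318) = 0.03506 kg·m²/s.
L_i = −I_p ω_p + m v R = −(0.2599)(6.27) + 0.03506 = -1.594 kg·m²/s.
After sticking, I_f = I_p + m R² = 0.2599 + (0.0104)(0.318)² = 0.2609 kg·m².
ω_f = L_i / I_f = -1.594 / 0.2609 = -6.110 rad/s.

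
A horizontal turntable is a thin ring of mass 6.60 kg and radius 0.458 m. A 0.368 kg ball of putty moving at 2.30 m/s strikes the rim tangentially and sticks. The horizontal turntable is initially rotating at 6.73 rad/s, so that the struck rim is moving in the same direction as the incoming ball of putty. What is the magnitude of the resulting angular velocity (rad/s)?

|ω_f| ≈ 6.64 rad/s

The axle reaction passes through the axle and exerts no torque about it; angular momentum about the axle is conserved through the impact.
I_p = (6.60)(0.458)² = 1.384 kg·m². Taking the sense of the ball of putty's angular momentum as positive, L_{ball} = m v R = (0.368)(2.30)(0.458) = 0.3877 kg·m²/s.
L_i = +I_p ω_p + m v R = +(1.384)(6.73) + 0.3877 = 9.705 kg·m²/s.
After sticking, I_f = I_p + m R² = 1.384 + (0.368)(0.458)² = 1.462 kg·m².
ω_f = L_i / I_f = 9.705 / 1.462 = 6.640 rad/s.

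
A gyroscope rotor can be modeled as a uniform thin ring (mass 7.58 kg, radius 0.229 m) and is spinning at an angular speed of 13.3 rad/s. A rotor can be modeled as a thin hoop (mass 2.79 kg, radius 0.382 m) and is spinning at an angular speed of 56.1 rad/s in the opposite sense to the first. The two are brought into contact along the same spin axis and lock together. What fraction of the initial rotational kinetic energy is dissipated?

fraction ≈ 0.717

No external torque acts about the common axis, so total angular momentum is conserved.
Moments of inertia: I_A = (7.58)(0.229)² = 0.3975 kg·m²; I_B = (2.79)(0.382)² = 0.4071 kg·m².
Taking A's sense as positive: L = (0.3975)(13.3) − (0.4071)(56.1) = -17.55 kg·m²·rad/s.
Combined I = 0.3975 + 0.4071 = 0.8046 kg·m².
ω_f = L / I = -17.55 / 0.8046 = -21.82 rad/s.
KE_i = ½ΣIω² = 675.8 J; KE_f = ½(0.8046)(21.82)² = 191.5 J.
Fraction dissipated = (KE_i − KE_f)/KE_i = 0.7167.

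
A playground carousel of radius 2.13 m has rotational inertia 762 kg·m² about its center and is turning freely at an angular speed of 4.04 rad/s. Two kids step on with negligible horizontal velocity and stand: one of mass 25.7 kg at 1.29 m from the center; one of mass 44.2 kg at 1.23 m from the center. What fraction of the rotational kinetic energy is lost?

fraction ≈ 0.126

No external torque acts about the center; L_before = L_after.
Added inertia Σmr² = (25.7)(1.29)² + (44.2)(1.23)² = 109.6 kg·m²; I_f = 762.0 + 109.6 = 871.6 kg·m².
ω_f = I_p ω_i / I_f = (762.0)(4.04) / 871.6 = 3.532 rad/s.
KE_i = ½(762.0)(4.040 rad/s)² = 6219 J; KE_f = ½(871.6)(3.532)² = 5436 J.
Fraction lost = 0.1258.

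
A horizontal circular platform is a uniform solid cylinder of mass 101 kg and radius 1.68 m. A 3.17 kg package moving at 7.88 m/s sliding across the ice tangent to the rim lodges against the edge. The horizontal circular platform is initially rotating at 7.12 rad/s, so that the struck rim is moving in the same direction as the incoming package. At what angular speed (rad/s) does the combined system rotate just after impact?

The axle reaction passes through the central axle and exerts no torque about it; angular momentum about the central axle is conserved through the impact.
I_p = ½(101)(1.68)² = 142.5 kg·m². Taking the sense of the package's angular momentum as positive, L_{package} = m v R = (3.17)(7.88)(1.68) = 41.97 kg·m²/s.
L_i = +I_p ω_p + m v R = +(142.5)(7.12) + 41.97 = 1057 kg·m²/s.
After sticking, I_f = I_p + m R² = 142.5 + (3.17)(1.68)² = 151.5 kg·m².
ω_f = L_i / I_f = 1057 / 151.5 = 6.977 rad/s.

|ω_f| ≈ 6.98 rad/s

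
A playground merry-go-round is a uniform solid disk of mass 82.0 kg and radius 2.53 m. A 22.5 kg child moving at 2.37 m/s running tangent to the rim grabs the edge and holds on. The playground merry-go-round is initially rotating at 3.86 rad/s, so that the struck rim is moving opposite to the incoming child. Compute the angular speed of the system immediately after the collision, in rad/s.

The axle reaction passes through the axle and exerts no torque about it; angular momentum about the axle is conserved through the impact.
I_p = ½(82.0)(2.53)² = 262.4 kg·m². Taking the sense of the child's angular momentum as positive, L_{child} = m v R = (22.5)(2.37)(2.53) = 134.9 kg·m²/s.
L_i = −I_p ω_p + m v R = −(262.4)(3.86) + 134.9 = -878.1 kg·m²/s.
After sticking, I_f = I_p + m R² = 262.4 + (22.5)(2.53)² = 406.5 kg·m².
ω_f = L_i / I_f = -878.1 / 406.5 = -2.160 rad/s.

|ω_f| ≈ 2.16 rad/s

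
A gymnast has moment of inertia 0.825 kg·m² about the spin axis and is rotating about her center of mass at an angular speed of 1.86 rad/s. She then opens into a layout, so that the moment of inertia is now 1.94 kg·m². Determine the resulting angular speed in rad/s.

Angular momentum about the spin axis is conserved since the torque about it is zero.
ω₂ = I₁ω₁ / I₂ = (0.8250)(1.86 rad/s) / (1.940) = 0.7910 rad/s.

ω₂ ≈ 0.791 rad/s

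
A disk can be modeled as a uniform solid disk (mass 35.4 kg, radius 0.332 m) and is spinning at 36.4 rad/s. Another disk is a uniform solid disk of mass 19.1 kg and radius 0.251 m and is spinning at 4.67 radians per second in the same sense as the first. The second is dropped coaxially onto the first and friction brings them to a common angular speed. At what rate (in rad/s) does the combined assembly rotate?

|ω_f| ≈ 28.9 rad/s

The coupling torques are internal; angular momentum about the shared axis is conserved.
Moments of inertia: I_A = ½(35.4)(0.332)² = 1.951 kg·m²; I_B = ½(19.1)(0.251)² = 0.6017 kg·m².
Taking A's sense as positive: L = (1.951)(36.4) + (0.6017)(4.67) = 73.82 kg·m²·rad/s.
Combined I = 1.951 + 0.6017 = 2.553 kg·m².
ω_f = L / I = 73.82 / 2.553 = 28.92 rad/s.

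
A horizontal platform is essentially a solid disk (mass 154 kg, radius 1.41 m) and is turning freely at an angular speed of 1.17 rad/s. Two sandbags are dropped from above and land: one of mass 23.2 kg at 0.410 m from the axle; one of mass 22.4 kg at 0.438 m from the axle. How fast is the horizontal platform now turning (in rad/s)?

No external torque acts about the axle; L_before = L_after.
I_p = ½(154)(1.41)² = 153.1 kg·m².
Added inertia Σmr² = (23.2)(0.410)² + (22.4)(0.438)² = 8.197 kg·m²; I_f = 153.1 + 8.197 = 161.3 kg·m².
ω_f = I_p ω_i / I_f = (153.1)(1.17) / 161.3 = 1.111 rad/s.

ω_f ≈ 1.11 rad/s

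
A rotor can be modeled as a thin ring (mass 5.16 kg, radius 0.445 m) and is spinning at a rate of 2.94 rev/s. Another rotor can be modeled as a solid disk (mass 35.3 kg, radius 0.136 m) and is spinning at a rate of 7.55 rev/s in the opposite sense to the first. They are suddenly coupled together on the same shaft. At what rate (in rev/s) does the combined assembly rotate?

No external torque acts about the common axis, so total angular momentum is conserved.
Moments of inertia: I_A = (5.16)(0.445)² = 1.022 kg·m²; I_B = ½(35.3)(0.136)² = 0.3265 kg·m².
Taking A's sense as positive: L = (1.022)(2.94) − (0.3265)(7.55) = 0.5394 kg·m²·rev/s.
Combined I = 1.022 + 0.3265 = 1.348 kg·m².
ω_f = L / I = 0.5394 / 1.348 = 0.4001 rev/s.

|ω_f| ≈ 0.400 rev/s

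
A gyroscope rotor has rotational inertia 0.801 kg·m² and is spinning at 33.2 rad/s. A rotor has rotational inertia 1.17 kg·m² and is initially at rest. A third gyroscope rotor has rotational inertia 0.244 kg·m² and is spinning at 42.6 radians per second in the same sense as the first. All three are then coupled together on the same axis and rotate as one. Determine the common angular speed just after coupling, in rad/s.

The coupling torques are internal; angular momentum about the shared axis is conserved.
Taking A's sense as positive: L = (0.8010)(33.2) + (0.2440)(42.6) = 36.99 kg·m²·rad/s.
Combined I = 0.8010 + 1.170 + 0.2440 = 2.215 kg·m².
ω_f = L / I = 36.99 / 2.215 = 16.70 rad/s.

|ω_f| ≈ 16.7 rad/s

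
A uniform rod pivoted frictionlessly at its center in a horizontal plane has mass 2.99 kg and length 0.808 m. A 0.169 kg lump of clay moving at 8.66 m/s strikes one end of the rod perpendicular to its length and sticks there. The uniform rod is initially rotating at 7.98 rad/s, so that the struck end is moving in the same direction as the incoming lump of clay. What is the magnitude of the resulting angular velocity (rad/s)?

The axle reaction passes through the pivot and exerts no torque about it; angular momentum about the pivot is conserved through the impact.
I_p = (1/12)(2.99)(0.808)² = 0.1627 kg·m². Taking the sense of the lump of clay's angular momentum as positive, L_{lump} = m v R = (0.169)(8.66)(0.808/2) = 0.5913 kg·m²/s.
L_i = +I_p ω_p + m v R = +(0.1627)(7.98) + 0.5913 = 1.889 kg·m²/s.
After sticking, I_f = I_p + m R² = 0.1627 + (0.169)(0.808/2)² = 0.1903 kg·m².
ω_f = L_i / I_f = 1.889 / 0.1903 = 9.931 rad/s.

|ω_f| ≈ 9.93 rad/s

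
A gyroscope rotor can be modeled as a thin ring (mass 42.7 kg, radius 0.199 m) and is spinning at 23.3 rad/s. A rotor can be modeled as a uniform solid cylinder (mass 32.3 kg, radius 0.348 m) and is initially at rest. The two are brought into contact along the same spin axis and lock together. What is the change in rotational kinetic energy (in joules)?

No external torque acts about the common axis, so total angular momentum is conserved.
Moments of inertia: I_A = (42.7)(0.199)² = 1.691 kg·m²; I_B = ½(32.3)(0.348)² = 1.956 kg·m².
Taking A's sense as positive: L = (1.691)(23.3) = 39.40 kg·m²·rad/s.
Combined I = 1.691 + 1.956 = 3.647 kg·m².
ω_f = L / I = 39.40 / 3.647 = 10.80 rad/s.
KE_i = ½ΣIω² = 459.0 J; KE_f = ½(3.647)(10.80)² = 212.8 J.

ΔKE ≈ -246 J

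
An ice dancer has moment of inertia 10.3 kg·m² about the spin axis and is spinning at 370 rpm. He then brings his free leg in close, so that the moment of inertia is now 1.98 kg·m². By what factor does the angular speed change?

Angular momentum about the spin axis is conserved since the torque about it is zero.
ω₂/ω₁ = I₁/I₂ = 10.30 / 1.980 = 5.202.

ω₂/ω₁ ≈ 5.20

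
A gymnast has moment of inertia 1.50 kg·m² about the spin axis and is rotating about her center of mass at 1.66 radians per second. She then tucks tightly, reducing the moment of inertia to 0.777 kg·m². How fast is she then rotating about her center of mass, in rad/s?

No external torque acts about the spin axis, so angular momentum is conserved.
ω₂ = I₁ω₁ / I₂ = (1.500)(1.66 rad/s) / (0.7770) = 3.205 rad/s.

ω₂ ≈ 3.20 rad/s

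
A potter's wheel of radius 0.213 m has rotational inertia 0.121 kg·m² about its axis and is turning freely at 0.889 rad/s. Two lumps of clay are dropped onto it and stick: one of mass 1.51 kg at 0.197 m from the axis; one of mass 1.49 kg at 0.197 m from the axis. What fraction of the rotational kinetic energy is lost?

fraction ≈ 0.490

The added mass arrives with no angular momentum about the axis, and any external torque about the axis is negligible, so the system's angular momentum is conserved.
Added inertia Σmr² = (1.51)(0.197)² + (1.49)(0.197)² = 0.1164 kg·m²; I_f = 0.1210 + 0.1164 = 0.2374 kg·m².
ω_f = I_p ω_i / I_f = (0.1210)(0.889) / 0.2374 = 0.4531 rad/s.
KE_i = ½(0.1210)(0.8890 rad/s)² = 0.04781 J; KE_f = ½(0.2374)(0.4531)² = 0.02437 J.
Fraction lost = 0.4904.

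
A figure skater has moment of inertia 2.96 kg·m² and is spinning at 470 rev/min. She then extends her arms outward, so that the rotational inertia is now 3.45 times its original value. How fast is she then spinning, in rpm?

With no external torque about the axis, L is conserved: I₁ω₁ = I₂ω₂.
I₂ = 3.45 × 2.96 = 10.21 kg·m².
ω₂ = I₁ω₁ / I₂ = (2.960)(470 rpm) / (10.21) = 136.2 rpm.

ω₂ ≈ 136 rpm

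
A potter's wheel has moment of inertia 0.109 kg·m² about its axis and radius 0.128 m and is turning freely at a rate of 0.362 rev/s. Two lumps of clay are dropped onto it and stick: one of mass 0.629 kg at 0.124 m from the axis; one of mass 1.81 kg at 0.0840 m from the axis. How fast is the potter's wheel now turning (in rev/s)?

ω_f ≈ 0.300 rev/s

No external torque acts about the axis; L_before = L_after.
Added inertia Σmr² = (0.629)(0.124)² + (1.81)(0.0840)² = 0.02244 kg·m²; I_f = 0.1090 + 0.02244 = 0.1314 kg·m².
ω_f = I_p ω_i / I_f = (0.1090)(0.362) / 0.1314 = 0.3002 rev/s.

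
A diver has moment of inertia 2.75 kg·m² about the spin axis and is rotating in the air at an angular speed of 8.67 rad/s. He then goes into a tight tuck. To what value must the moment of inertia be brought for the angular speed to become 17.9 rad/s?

I₂ ≈ 1.33 kg·m²

No external torque acts about the spin axis, so angular momentum is conserved.
I₂ = I₁ω₁ / ω₂ = (2.75)(8.67) / (17.9) = 1.332 kg·m².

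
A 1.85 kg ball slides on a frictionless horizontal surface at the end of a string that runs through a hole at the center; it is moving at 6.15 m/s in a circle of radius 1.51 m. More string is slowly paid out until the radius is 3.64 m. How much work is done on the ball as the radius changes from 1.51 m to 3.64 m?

The only horizontal force on the mass is along the cord (radial), so it exerts no torque about the hole and angular momentum m v r is conserved.
v₂ = v₁ r₁ / r₂ = (6.15)(1.51) / (3.64) = 2.551 m/s.
W = ΔKE = ½m(v₂² − v₁²) = -28.97 J.

W ≈ -29.0 J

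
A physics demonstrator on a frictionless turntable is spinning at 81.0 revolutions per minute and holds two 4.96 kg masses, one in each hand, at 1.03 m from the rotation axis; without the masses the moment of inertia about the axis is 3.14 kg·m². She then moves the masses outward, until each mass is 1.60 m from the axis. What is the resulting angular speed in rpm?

Angular momentum about the spin axis is conserved since the torque about it is zero.
I₁ = 3.14 + 2(4.96)(1.03)² = 13.66 kg·m²; I₂ = 3.14 + 2(4.96)(1.60)² = 28.54 kg·m².
ω₂ = I₁ω₁ / I₂ = (13.66)(81.0 rpm) / (28.54) = 38.79 rpm.

ω₂ ≈ 38.8 rpm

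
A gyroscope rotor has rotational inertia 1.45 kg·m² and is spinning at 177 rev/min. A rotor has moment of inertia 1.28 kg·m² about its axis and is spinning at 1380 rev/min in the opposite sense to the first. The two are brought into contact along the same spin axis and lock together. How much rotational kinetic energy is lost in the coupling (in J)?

ΔKE lost ≈ 9040 J

The coupling torques are internal; angular momentum about the shared axis is conserved.
Taking A's sense as positive: L = (1.450)(177) − (1.280)(1380) = -1510 kg·m²·rpm.
Combined I = 1.450 + 1.280 = 2.730 kg·m².
ω_f = L / I = -1510 / 2.730 = -553.0 rpm.
KE_i = ½ΣIω² = 13610 J; KE_f = ½(2.730)(57.91)² = 4578 J.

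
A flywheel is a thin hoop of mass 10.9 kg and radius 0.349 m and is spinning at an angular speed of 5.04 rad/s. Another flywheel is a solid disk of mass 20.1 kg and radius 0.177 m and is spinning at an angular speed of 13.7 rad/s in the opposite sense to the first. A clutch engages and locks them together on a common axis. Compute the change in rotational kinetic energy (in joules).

The coupling torques are internal; angular momentum about the shared axis is conserved.
Moments of inertia: I_A = (10.9)(0.349)² = 1.328 kg·m²; I_B = ½(20.1)(0.177)² = 0.3149 kg·m².
Taking A's sense as positive: L = (1.328)(5.04) − (0.3149)(13.7) = 2.378 kg·m²·rad/s.
Combined I = 1.328 + 0.3149 = 1.642 kg·m².
ω_f = L / I = 2.378 / 1.642 = 1.448 rad/s.
KE_i = ½ΣIω² = 46.41 J; KE_f = ½(1.642)(1.448)² = 1.721 J.

ΔKE ≈ -44.7 J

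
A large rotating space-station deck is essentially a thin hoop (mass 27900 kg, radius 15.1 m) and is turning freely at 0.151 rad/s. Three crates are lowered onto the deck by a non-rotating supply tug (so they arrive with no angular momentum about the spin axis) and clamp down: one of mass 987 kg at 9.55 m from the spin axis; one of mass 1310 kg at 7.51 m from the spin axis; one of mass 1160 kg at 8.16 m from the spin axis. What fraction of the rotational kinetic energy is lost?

The added mass arrives with no angular momentum about the spin axis, and any external torque about the spin axis is negligible, so the system's angular momentum is conserved.
I_p = (27900)(15.1)² = 6.361e+06 kg·m².
Added inertia Σmr² = (987)(9.55)² + (1310)(7.51)² + (1160)(8.16)² = 2.411e+05 kg·m²; I_f = 6.361e+06 + 2.411e+05 = 6.603e+06 kg·m².
ω_f = I_p ω_i / I_f = (6.361e+06)(0.151) / 6.603e+06 = 0.1455 rad/s.
KE_i = ½(6.361e+06)(0.1510 rad/s)² = 72520 J; KE_f = ½(6.603e+06)(0.1455)² = 69880 J.
Fraction lost = 0.03652.

fraction ≈ 0.0365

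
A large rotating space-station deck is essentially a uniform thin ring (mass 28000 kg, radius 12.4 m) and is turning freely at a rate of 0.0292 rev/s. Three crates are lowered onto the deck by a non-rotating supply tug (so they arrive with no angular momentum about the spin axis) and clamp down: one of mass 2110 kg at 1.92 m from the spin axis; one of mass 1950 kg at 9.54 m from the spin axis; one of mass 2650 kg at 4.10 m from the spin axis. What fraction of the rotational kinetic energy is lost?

fraction ≈ 0.0507

No external torque acts about the spin axis; L_before = L_after.
I_p = (28000)(12.4)² = 4.305e+06 kg·m².
Added inertia Σmr² = (2110)(1.92)² + (1950)(9.54)² + (2650)(4.10)² = 2.298e+05 kg·m²; I_f = 4.305e+06 + 2.298e+05 = 4.535e+06 kg·m².
ω_f = I_p ω_i / I_f = (4.305e+06)(0.0292) / 4.535e+06 = 0.02772 rev/s.
KE_i = ½(4.305e+06)(0.1835 rad/s)² = 72460 J; KE_f = ½(4.535e+06)(0.1742)² = 68790 J.
Fraction lost = 0.05067.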